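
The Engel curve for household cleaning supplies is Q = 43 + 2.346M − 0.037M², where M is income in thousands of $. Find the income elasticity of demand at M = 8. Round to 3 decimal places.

At M = 8: Q = 59.4000.
dQ/dM = 2.346 − 0.074M = 1.75400.
η = (dQ/dM)·(M/Q) = 1.75400 × (8/59.4000) = 0.236.

0.236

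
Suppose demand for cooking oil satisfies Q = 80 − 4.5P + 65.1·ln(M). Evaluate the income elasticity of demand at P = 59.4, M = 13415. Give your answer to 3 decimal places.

0.151

At P = 59.4, M = 13415: Q = 431.419.
Holding P constant, ∂Q/∂M = 65.1/M = 0.00485278.
η_M = (∂Q/∂M)·(M/Q) = 0.00485278 × (13415/431.419) = 0.151.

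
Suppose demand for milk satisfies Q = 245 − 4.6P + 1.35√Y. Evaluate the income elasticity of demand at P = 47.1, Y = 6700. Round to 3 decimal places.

At P = 47.1, Y = 6700: Q = 138.842.
Holding P constant, ∂Q/∂Y = 1.35/(2√Y) = 0.00824644.
η_Y = (∂Q/∂Y)·(Y/Q) = 0.00824644 × (6700/138.842) = 0.398.

0.398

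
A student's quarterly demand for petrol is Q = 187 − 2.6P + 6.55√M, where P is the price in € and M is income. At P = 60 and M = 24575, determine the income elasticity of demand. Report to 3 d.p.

0.485

At P = 60, M = 24575: Q = 1057.805.
Holding P constant, ∂Q/∂M = 6.55/(2√M) = 0.0208913.
η_M = (∂Q/∂M)·(M/Q) = 0.0208913 × (24575/1057.805) = 0.485.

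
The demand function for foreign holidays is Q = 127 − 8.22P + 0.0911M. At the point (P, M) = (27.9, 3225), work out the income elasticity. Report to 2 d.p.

1.53

At P = 27.9, M = 3225: Q = 191.460.
Holding P constant, ∂Q/∂M = 0.0911.
η_M = (∂Q/∂M)·(M/Q) = 0.0911 × (3225/191.460) = 1.53.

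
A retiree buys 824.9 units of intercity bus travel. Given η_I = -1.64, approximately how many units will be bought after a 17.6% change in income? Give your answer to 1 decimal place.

%ΔQ ≈ η × %ΔI = -1.64 × 17.6% = -28.864%.
New Q ≈ 824.9 × (1 − 0.28864) = 586.8.

586.8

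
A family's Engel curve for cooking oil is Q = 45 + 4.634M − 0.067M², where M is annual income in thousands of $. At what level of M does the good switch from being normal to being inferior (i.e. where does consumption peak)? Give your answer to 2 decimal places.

dQ/dM = 4.634 − 0.134M.
The good is inferior where dQ/dM < 0. Setting dQ/dM = 0 gives M = 4.634 / 0.134 = 34.58.

34.58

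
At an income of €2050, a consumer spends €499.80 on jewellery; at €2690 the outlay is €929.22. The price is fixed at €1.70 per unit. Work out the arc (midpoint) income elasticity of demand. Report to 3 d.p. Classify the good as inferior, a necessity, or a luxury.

With a constant price, Q₁ = 499.80/1.70 = 294.000 and Q₂ = 929.22/1.70 = 546.600 (equivalently, work directly with expenditure since P cancels).
Midpoint %ΔQ = (929.22 − 499.80)/714.51 = 0.60100; midpoint %ΔI = (2690 − 2050)/2370 = 0.27004.
η = 0.60100 / 0.27004 = 2.226.
η > 1 ⇒ luxury.

2.226 (luxury)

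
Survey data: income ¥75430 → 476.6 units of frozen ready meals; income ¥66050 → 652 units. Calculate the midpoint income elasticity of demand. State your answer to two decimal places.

ΔQ = 652 − 476.6 = 175.4; midpoint Q̄ = (476.6 + 652)/2 = 564.3.
ΔI = 66050 − 75430 = -9380; midpoint Ī = (75430 + 66050)/2 = 70740.
η = (ΔQ/Q̄) ÷ (ΔI/Ī) = (175.4/564.3) ÷ (-9380/70740) = -2.34.

-2.34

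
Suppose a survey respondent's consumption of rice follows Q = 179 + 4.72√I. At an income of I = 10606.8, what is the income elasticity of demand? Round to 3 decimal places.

0.365

At I = 10606.8: Q = 665.110.
dQ/dI = 4.72/(2√I) = 0.022915 at this income.
η = (dQ/dI)·(I/Q) = 0.022915 × (10606.8/665.110) = 0.365.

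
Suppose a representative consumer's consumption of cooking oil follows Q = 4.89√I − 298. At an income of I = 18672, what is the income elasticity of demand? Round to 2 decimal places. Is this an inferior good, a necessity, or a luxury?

0.90 (necessity)

At I = 18672: Q = 370.197.
dQ/dI = 4.89/(2√I) = 0.017893 at this income.
η = (dQ/dI)·(I/Q) = 0.017893 × (18672/370.197) = 0.90.
Since 0 < η < 1, the good is a necessity.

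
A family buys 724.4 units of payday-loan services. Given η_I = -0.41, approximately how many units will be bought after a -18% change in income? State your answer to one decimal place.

%ΔQ ≈ η × %ΔI = -0.41 × (-18%) = 7.38%.
New Q ≈ 724.4 × (1 + 0.0738) = 777.9.

777.9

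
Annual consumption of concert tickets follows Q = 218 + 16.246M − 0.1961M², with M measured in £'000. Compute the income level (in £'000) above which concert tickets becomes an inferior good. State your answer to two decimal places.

41.42

dQ/dM = 16.246 − 0.3922M.
The good is inferior where dQ/dM < 0. Setting dQ/dM = 0 gives M = 16.246 / 0.3922 = 41.42.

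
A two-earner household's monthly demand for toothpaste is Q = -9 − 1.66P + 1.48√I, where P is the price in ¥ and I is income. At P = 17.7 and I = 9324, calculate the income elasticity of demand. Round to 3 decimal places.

At P = 17.7, I = 9324: Q = 104.528.
Holding P constant, ∂Q/∂I = 1.48/(2√I) = 0.00766356.
η_I = (∂Q/∂I)·(I/Q) = 0.00766356 × (9324/104.528) = 0.684.

0.684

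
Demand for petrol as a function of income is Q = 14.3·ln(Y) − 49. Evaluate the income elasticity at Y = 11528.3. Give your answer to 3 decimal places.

At Y = 11528.3: Q = 84.742.
dQ/dY = 14.3/Y = 0.00124043 at this income.
η = (dQ/dY)·(Y/Q) = 0.00124043 × (11528.3/84.742) = 0.169.

0.169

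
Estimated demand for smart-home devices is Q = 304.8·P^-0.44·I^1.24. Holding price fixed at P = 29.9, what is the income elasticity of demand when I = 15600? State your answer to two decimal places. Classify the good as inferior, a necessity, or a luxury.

For a multiplicative demand Q = A·P^α·I^β, the income elasticity is β everywhere.
Here β = 1.24, so η = 1.24.
Since η > 1, this is a luxury.

1.24 (luxury)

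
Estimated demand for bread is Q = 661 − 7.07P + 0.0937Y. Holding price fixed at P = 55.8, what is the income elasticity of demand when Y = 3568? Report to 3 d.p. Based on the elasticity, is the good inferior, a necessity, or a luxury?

0.556 (necessity)

At P = 55.8, Y = 3568: Q = 600.816.
Holding P constant, ∂Q/∂Y = 0.0937.
η_Y = (∂Q/∂Y)·(Y/Q) = 0.0937 × (3568/600.816) = 0.556.
Since 0 < η < 1, this is a necessity.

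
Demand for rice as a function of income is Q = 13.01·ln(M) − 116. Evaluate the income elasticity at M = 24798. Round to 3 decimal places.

At M = 24798: Q = 15.642.
dQ/dM = 13.01/M = 0.000524639 at this income.
η = (dQ/dM)·(M/Q) = 0.000524639 × (24798/15.642) = 0.832.

0.832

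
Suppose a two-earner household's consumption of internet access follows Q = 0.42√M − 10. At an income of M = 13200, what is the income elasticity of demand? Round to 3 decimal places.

At M = 13200: Q = 38.254.
dQ/dM = 0.42/(2√M) = 0.00182782 at this income.
η = (dQ/dM)·(M/Q) = 0.00182782 × (13200/38.254) = 0.631.

0.631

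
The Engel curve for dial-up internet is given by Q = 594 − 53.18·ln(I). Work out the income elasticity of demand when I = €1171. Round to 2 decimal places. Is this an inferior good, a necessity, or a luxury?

-0.24 (inferior good)

At I = 1171: Q = 218.251.
dQ/dI = -53.18/I = -0.0454142 at this income.
η = (dQ/dI)·(I/Q) = -0.0454142 × (1171/218.251) = -0.24.
Since η < 0, the good is an inferior good.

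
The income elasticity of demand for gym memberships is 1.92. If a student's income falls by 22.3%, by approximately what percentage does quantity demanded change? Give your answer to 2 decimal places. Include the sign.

%ΔQ ≈ η × %ΔI = 1.92 × (-22.3%) = -42.82%.

-42.82%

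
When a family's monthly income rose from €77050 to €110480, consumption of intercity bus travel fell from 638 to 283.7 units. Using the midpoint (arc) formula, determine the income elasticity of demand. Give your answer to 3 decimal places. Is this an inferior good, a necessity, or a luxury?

ΔQ = 283.7 − 638 = -354.3; midpoint Q̄ = (638 + 283.7)/2 = 460.85.
ΔI = 110480 − 77050 = 33430; midpoint Ī = (77050 + 110480)/2 = 93765.
η = (ΔQ/Q̄) ÷ (ΔI/Ī) = (-354.3/460.85) ÷ (33430/93765) = -2.156.
η < 0 ⇒ inferior good.

-2.156 (inferior good)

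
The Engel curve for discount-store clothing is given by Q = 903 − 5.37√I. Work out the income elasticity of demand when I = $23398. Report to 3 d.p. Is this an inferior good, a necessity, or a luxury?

At I = 23398: Q = 81.583.
dQ/dI = -5.37/(2√I) = -0.0175531 at this income.
η = (dQ/dI)·(I/Q) = -0.0175531 × (23398/81.583) = -5.034.
Since η < 0, the good is an inferior good.

-5.034 (inferior good)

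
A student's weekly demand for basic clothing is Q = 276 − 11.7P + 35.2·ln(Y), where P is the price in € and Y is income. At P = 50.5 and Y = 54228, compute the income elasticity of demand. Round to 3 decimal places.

At P = 50.5, Y = 54228: Q = 68.864.
Holding P constant, ∂Q/∂Y = 35.2/Y = 0.000649111.
η_Y = (∂Q/∂Y)·(Y/Q) = 0.000649111 × (54228/68.864) = 0.511.

0.511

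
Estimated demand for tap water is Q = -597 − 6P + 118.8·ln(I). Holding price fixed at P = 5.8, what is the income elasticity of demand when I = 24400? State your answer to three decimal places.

0.209

At P = 5.8, I = 24400: Q = 568.358.
Holding P constant, ∂Q/∂I = 118.8/I = 0.00486885.
η_I = (∂Q/∂I)·(I/Q) = 0.00486885 × (24400/568.358) = 0.209.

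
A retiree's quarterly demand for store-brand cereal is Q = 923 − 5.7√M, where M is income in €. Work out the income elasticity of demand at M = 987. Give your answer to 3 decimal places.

At M = 987: Q = 743.926.
dQ/dM = -5.7/(2√M) = -0.0907165 at this income.
η = (dQ/dM)·(M/Q) = -0.0907165 × (987/743.926) = -0.120.

-0.120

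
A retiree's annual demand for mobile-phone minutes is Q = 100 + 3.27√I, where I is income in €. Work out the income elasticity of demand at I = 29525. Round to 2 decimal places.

At I = 29525: Q = 661.879.
dQ/dI = 3.27/(2√I) = 0.00951531 at this income.
η = (dQ/dI)·(I/Q) = 0.00951531 × (29525/661.879) = 0.42.

0.42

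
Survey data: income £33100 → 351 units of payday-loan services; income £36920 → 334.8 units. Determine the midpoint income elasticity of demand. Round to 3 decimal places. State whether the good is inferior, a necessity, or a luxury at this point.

ΔQ = 334.8 − 351 = -16.2; midpoint Q̄ = (351 + 334.8)/2 = 342.9.
ΔI = 36920 − 33100 = 3820; midpoint Ī = (33100 + 36920)/2 = 35010.
η = (ΔQ/Q̄) ÷ (ΔI/Ī) = (-16.2/342.9) ÷ (3820/35010) = -0.433.
η < 0 ⇒ inferior good.

-0.433 (inferior good)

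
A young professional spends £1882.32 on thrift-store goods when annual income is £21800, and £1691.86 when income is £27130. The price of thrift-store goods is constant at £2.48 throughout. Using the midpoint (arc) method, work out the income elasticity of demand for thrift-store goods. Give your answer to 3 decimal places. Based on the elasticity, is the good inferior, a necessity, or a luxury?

-0.489 (inferior good)

With a constant price, Q₁ = 1882.32/2.48 = 759.000 and Q₂ = 1691.86/2.48 = 682.202 (equivalently, work directly with expenditure since P cancels).
Midpoint %ΔQ = (1691.86 − 1882.32)/1787.09 = -0.10658; midpoint %ΔI = (27130 − 21800)/24465 = 0.21786.
η = -0.10658 / 0.21786 = -0.489.
η < 0 ⇒ inferior good.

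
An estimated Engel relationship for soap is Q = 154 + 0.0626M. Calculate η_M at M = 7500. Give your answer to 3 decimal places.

0.753

At M = 7500: Q = 623.500.
dQ/dM = 0.0626.
η = (dQ/dM)·(M/Q) = 0.0626 × (7500/623.500) = 0.753.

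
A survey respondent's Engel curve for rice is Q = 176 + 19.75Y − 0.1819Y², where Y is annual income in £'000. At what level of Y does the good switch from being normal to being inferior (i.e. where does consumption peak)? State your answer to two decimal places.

dQ/dY = 19.75 − 0.3638Y.
The good is inferior where dQ/dY < 0. Setting dQ/dY = 0 gives Y = 19.75 / 0.3638 = 54.29.

54.29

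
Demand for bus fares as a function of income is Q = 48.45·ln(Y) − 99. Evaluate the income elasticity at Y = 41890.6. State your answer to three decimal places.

At Y = 41890.6: Q = 416.644.
dQ/dY = 48.45/Y = 0.00115658 at this income.
η = (dQ/dY)·(Y/Q) = 0.00115658 × (41890.6/416.644) = 0.116.

0.116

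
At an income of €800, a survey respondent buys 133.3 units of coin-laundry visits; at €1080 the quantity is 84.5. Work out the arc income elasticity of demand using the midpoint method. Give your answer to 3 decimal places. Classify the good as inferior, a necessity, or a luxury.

ΔQ = 84.5 − 133.3 = -48.8; midpoint Q̄ = (133.3 + 84.5)/2 = 108.9.
ΔI = 1080 − 800 = 280; midpoint Ī = (800 + 1080)/2 = 940.
η = (ΔQ/Q̄) ÷ (ΔI/Ī) = (-48.8/108.9) ÷ (280/940) = -1.504.
η < 0 ⇒ inferior good.

-1.504 (inferior good)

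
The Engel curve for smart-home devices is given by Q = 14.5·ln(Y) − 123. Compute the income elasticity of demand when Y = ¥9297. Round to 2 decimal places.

1.53

At Y = 9297: Q = 9.493.
dQ/dY = 14.5/Y = 0.00155964 at this income.
η = (dQ/dY)·(Y/Q) = 0.00155964 × (9297/9.493) = 1.53.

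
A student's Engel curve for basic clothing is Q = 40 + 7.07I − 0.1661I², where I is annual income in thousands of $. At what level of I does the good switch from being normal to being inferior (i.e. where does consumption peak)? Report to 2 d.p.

dQ/dI = 7.07 − 0.3322I.
The good is inferior where dQ/dI < 0. Setting dQ/dI = 0 gives I = 7.07 / 0.3322 = 21.28.

21.28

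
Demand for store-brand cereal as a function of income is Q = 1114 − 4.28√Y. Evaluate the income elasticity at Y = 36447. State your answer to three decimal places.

At Y = 36447: Q = 296.901.
dQ/dY = -4.28/(2√Y) = -0.0112094 at this income.
η = (dQ/dY)·(Y/Q) = -0.0112094 × (36447/296.901) = -1.376.

-1.376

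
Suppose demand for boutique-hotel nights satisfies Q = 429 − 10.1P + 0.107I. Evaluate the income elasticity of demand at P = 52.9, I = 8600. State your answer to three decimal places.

1.129

At P = 52.9, I = 8600: Q = 814.910.
Holding P constant, ∂Q/∂I = 0.107.
η_I = (∂Q/∂I)·(I/Q) = 0.107 × (8600/814.910) = 1.129.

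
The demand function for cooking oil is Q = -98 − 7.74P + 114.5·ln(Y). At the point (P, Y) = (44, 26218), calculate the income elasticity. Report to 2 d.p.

0.16

At P = 44, Y = 26218: Q = 726.386.
Holding P constant, ∂Q/∂Y = 114.5/Y = 0.00436723.
η_Y = (∂Q/∂Y)·(Y/Q) = 0.00436723 × (26218/726.386) = 0.16.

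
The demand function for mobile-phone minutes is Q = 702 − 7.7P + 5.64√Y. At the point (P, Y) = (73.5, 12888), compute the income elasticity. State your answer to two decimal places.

0.41

At P = 73.5, Y = 12888: Q = 776.333.
Holding P constant, ∂Q/∂Y = 5.64/(2√Y) = 0.0248403.
η_Y = (∂Q/∂Y)·(Y/Q) = 0.0248403 × (12888/776.333) = 0.41.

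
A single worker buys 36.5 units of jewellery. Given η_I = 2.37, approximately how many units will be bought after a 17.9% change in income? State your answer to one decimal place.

%ΔQ ≈ η × %ΔI = 2.37 × 17.9% = 42.423%.
New Q ≈ 36.5 × (1 + 0.42423) = 52.0.

52.0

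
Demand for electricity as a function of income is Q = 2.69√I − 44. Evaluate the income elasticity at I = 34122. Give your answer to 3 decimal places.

At I = 34122: Q = 452.901.
dQ/dI = 2.69/(2√I) = 0.00728123 at this income.
η = (dQ/dI)·(I/Q) = 0.00728123 × (34122/452.901) = 0.549.

0.549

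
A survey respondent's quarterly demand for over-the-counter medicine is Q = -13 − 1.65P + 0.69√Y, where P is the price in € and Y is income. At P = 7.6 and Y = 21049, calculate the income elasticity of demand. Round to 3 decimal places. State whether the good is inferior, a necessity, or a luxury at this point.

At P = 7.6, Y = 21049: Q = 74.567.
Holding P constant, ∂Q/∂Y = 0.69/(2√Y) = 0.00237795.
η_Y = (∂Q/∂Y)·(Y/Q) = 0.00237795 × (21049/74.567) = 0.671.
Since 0 < η < 1, this is a necessity.

0.671 (necessity)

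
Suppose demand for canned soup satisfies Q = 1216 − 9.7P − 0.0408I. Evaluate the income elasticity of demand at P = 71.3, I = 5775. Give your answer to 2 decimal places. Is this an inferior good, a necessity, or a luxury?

At P = 71.3, I = 5775: Q = 288.770.
Holding P constant, ∂Q/∂I = −0.0408.
η_I = (∂Q/∂I)·(I/Q) = -0.0408 × (5775/288.770) = -0.82.
Since η < 0, this is an inferior good.

-0.82 (inferior good)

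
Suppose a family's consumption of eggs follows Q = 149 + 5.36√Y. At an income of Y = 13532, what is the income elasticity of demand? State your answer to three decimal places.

0.404

At Y = 13532: Q = 772.513.
dQ/dY = 5.36/(2√Y) = 0.0230385 at this income.
η = (dQ/dY)·(Y/Q) = 0.0230385 × (13532/772.513) = 0.404.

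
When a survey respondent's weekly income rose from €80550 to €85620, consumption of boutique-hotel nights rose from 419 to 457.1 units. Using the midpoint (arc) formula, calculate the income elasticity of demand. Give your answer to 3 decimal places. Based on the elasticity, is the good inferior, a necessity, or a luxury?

ΔQ = 457.1 − 419 = 38.1; midpoint Q̄ = (419 + 457.1)/2 = 438.05.
ΔI = 85620 − 80550 = 5070; midpoint Ī = (80550 + 85620)/2 = 83085.
η = (ΔQ/Q̄) ÷ (ΔI/Ī) = (38.1/438.05) ÷ (5070/83085) = 1.425.
η > 1 ⇒ luxury.

1.425 (luxury)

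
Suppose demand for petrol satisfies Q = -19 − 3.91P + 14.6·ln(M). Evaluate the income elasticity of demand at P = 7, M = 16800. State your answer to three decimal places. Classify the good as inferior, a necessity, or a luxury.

At P = 7, M = 16800: Q = 95.675.
Holding P constant, ∂Q/∂M = 14.6/M = 0.000869048.
η_M = (∂Q/∂M)·(M/Q) = 0.000869048 × (16800/95.675) = 0.153.
Since 0 < η < 1, this is a necessity.

0.153 (necessity)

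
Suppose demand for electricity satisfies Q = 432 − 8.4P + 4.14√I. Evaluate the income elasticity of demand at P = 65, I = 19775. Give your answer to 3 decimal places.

At P = 65, I = 19775: Q = 468.182.
Holding P constant, ∂Q/∂I = 4.14/(2√I) = 0.0147201.
η_I = (∂Q/∂I)·(I/Q) = 0.0147201 × (19775/468.182) = 0.622.

0.622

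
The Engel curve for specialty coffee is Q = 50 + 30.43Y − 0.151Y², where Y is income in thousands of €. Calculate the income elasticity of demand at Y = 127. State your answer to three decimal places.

-0.680

At Y = 127: Q = 1479.1310.
dQ/dY = 30.43 − 0.302Y = -7.92400.
η = (dQ/dY)·(Y/Q) = -7.92400 × (127/1479.1310) = -0.680.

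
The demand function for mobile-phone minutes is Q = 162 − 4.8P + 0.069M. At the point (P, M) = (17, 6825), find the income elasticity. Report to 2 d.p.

At P = 17, M = 6825: Q = 551.325.
Holding P constant, ∂Q/∂M = 0.069.
η_M = (∂Q/∂M)·(M/Q) = 0.069 × (6825/551.325) = 0.85.

0.85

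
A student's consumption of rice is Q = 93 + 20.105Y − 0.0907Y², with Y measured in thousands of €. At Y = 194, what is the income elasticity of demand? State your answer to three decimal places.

At Y = 194: Q = 579.7848.
dQ/dY = 20.105 − 0.1814Y = -15.08660.
η = (dQ/dY)·(Y/Q) = -15.08660 × (194/579.7848) = -5.048.

-5.048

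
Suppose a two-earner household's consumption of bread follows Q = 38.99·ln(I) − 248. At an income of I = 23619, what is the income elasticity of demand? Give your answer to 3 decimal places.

At I = 23619: Q = 144.622.
dQ/dI = 38.99/I = 0.00165079 at this income.
η = (dQ/dI)·(I/Q) = 0.00165079 × (23619/144.622) = 0.270.

0.270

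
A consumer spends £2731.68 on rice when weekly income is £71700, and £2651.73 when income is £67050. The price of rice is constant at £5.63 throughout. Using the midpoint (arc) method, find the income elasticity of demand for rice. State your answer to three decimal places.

0.443

With a constant price, Q₁ = 2731.68/5.63 = 485.201 and Q₂ = 2651.73/5.63 = 471.000 (equivalently, work directly with expenditure since P cancels).
Midpoint %ΔQ = (2651.73 − 2731.68)/2691.71 = -0.02970; midpoint %ΔI = (67050 − 71700)/69375 = -0.06703.
η = -0.02970 / -0.06703 = 0.443.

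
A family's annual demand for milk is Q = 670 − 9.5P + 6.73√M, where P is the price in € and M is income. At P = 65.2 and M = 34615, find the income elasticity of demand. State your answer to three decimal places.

At P = 65.2, M = 34615: Q = 1302.724.
Holding P constant, ∂Q/∂M = 6.73/(2√M) = 0.0180864.
η_M = (∂Q/∂M)·(M/Q) = 0.0180864 × (34615/1302.724) = 0.481.

0.481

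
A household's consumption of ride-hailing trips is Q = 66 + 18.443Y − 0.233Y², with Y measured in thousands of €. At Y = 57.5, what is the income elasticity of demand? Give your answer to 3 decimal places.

At Y = 57.5: Q = 356.1163.
dQ/dY = 18.443 − 0.466Y = -8.35200.
η = (dQ/dY)·(Y/Q) = -8.35200 × (57.5/356.1163) = -1.349.

-1.349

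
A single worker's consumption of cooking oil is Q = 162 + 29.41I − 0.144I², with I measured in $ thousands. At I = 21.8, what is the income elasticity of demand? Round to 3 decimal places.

0.686

At I = 21.8: Q = 734.7034.
dQ/dI = 29.41 − 0.288I = 23.13160.
η = (dQ/dI)·(I/Q) = 23.13160 × (21.8/734.7034) = 0.686.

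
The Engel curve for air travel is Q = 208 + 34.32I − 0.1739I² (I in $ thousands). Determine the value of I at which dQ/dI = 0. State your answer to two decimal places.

98.68

dQ/dI = 34.32 − 0.3478I.
The good is inferior where dQ/dI < 0. Setting dQ/dI = 0 gives I = 34.32 / 0.3478 = 98.68.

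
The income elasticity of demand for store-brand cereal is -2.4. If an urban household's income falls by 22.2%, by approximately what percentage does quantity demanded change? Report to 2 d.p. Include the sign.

%ΔQ ≈ η × %ΔI = -2.4 × (-22.2%) = 53.28%.

53.28%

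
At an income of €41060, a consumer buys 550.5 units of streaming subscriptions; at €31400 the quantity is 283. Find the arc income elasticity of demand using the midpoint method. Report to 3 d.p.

ΔQ = 283 − 550.5 = -267.5; midpoint Q̄ = (550.5 + 283)/2 = 416.75.
ΔI = 31400 − 41060 = -9660; midpoint Ī = (41060 + 31400)/2 = 36230.
η = (ΔQ/Q̄) ÷ (ΔI/Ī) = (-267.5/416.75) ÷ (-9660/36230) = 2.407.

2.407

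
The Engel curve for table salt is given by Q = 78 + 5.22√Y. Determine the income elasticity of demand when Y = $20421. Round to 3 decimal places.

At Y = 20421: Q = 823.949.
dQ/dY = 5.22/(2√Y) = 0.0182643 at this income.
η = (dQ/dY)·(Y/Q) = 0.0182643 × (20421/823.949) = 0.453.

0.453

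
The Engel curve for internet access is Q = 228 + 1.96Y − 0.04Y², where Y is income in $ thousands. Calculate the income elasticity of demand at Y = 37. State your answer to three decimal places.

-0.151

At Y = 37: Q = 245.7600.
dQ/dY = 1.96 − 0.08Y = -1.00000.
η = (dQ/dY)·(Y/Q) = -1.00000 × (37/245.7600) = -0.151.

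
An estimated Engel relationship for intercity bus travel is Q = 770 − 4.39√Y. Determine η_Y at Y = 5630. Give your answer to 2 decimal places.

-0.37

At Y = 5630: Q = 440.604.
dQ/dY = -4.39/(2√Y) = -0.0292537 at this income.
η = (dQ/dY)·(Y/Q) = -0.0292537 × (5630/440.604) = -0.37.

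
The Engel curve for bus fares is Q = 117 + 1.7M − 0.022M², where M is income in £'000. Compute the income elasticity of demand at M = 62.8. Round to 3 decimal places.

At M = 62.8: Q = 136.9955.
dQ/dM = 1.7 − 0.044M = -1.06320.
η = (dQ/dM)·(M/Q) = -1.06320 × (62.8/136.9955) = -0.487.

-0.487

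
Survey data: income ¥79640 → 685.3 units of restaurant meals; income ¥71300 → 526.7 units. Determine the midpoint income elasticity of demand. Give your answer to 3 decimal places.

2.368

ΔQ = 526.7 − 685.3 = -158.6; midpoint Q̄ = (685.3 + 526.7)/2 = 606.
ΔI = 71300 − 79640 = -8340; midpoint Ī = (79640 + 71300)/2 = 75470.
η = (ΔQ/Q̄) ÷ (ΔI/Ī) = (-158.6/606) ÷ (-8340/75470) = 2.368.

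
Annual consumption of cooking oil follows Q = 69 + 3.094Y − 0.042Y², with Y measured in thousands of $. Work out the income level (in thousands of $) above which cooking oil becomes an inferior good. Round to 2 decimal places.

36.83

dQ/dY = 3.094 − 0.084Y.
The good is inferior where dQ/dY < 0. Setting dQ/dY = 0 gives Y = 3.094 / 0.084 = 36.83.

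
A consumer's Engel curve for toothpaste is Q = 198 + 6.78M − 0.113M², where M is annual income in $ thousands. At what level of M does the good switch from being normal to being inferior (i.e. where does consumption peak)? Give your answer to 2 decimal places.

dQ/dM = 6.78 − 0.226M.
The good is inferior where dQ/dM < 0. Setting dQ/dM = 0 gives M = 6.78 / 0.226 = 30.00.

30.00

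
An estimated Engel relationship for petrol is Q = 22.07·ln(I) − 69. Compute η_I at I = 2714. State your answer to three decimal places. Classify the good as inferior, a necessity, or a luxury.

At I = 2714: Q = 105.489.
dQ/dI = 22.07/I = 0.00813191 at this income.
η = (dQ/dI)·(I/Q) = 0.00813191 × (2714/105.489) = 0.209.
Since 0 < η < 1, the good is a necessity.

0.209 (necessity)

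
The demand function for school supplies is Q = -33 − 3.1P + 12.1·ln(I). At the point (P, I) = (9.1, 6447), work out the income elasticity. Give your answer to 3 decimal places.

0.269

At P = 9.1, I = 6447: Q = 44.924.
Holding P constant, ∂Q/∂I = 12.1/I = 0.00187684.
η_I = (∂Q/∂I)·(I/Q) = 0.00187684 × (6447/44.924) = 0.269.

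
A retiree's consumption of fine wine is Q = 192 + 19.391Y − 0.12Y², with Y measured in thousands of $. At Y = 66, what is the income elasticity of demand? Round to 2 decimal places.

At Y = 66: Q = 949.0860.
dQ/dY = 19.391 − 0.24Y = 3.55100.
η = (dQ/dY)·(Y/Q) = 3.55100 × (66/949.0860) = 0.25.

0.25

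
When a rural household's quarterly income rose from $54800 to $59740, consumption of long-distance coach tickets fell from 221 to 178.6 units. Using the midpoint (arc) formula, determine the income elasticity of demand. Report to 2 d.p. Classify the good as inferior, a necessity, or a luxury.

-2.46 (inferior good)

ΔQ = 178.6 − 221 = -42.4; midpoint Q̄ = (221 + 178.6)/2 = 199.8.
ΔI = 59740 − 54800 = 4940; midpoint Ī = (54800 + 59740)/2 = 57270.
η = (ΔQ/Q̄) ÷ (ΔI/Ī) = (-42.4/199.8) ÷ (4940/57270) = -2.46.
η < 0 ⇒ inferior good.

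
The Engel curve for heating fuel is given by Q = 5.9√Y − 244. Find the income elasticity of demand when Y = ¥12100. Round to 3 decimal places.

0.801

At Y = 12100: Q = 405.000.
dQ/dY = 5.9/(2√Y) = 0.0268182 at this income.
η = (dQ/dY)·(Y/Q) = 0.0268182 × (12100/405.000) = 0.801.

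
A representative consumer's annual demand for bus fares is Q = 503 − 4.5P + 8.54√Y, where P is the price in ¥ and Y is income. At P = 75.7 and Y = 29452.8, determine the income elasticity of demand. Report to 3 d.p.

At P = 75.7, Y = 29452.8: Q = 1627.969.
Holding P constant, ∂Q/∂Y = 8.54/(2√Y) = 0.0248808.
η_Y = (∂Q/∂Y)·(Y/Q) = 0.0248808 × (29452.8/1627.969) = 0.450.

0.450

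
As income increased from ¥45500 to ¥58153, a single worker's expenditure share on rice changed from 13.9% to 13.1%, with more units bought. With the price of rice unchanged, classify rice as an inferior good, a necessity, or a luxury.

Quantity rises but the budget share falls as income rises, so 0 < η < 1.

necessity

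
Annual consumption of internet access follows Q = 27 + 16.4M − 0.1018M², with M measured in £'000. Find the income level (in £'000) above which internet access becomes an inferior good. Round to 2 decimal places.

dQ/dM = 16.4 − 0.2036M.
The good is inferior where dQ/dM < 0. Setting dQ/dM = 0 gives M = 16.4 / 0.2036 = 80.55.

80.55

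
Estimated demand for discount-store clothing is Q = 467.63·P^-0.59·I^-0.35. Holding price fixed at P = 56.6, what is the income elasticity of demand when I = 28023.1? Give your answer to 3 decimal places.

-0.350

For a multiplicative demand Q = A·P^α·I^β, the income elasticity is β everywhere.
Here β = -0.35, so η = -0.350.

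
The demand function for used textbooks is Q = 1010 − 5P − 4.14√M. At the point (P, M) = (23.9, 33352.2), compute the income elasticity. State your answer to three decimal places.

At P = 23.9, M = 33352.2: Q = 134.429.
Holding P constant, ∂Q/∂M = -4.14/(2√M) = -0.0113346.
η_M = (∂Q/∂M)·(M/Q) = -0.0113346 × (33352.2/134.429) = -2.812.

-2.812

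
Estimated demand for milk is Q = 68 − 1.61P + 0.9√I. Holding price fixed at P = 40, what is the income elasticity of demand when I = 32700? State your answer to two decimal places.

At P = 40, I = 32700: Q = 166.348.
Holding P constant, ∂Q/∂I = 0.9/(2√I) = 0.00248851.
η_I = (∂Q/∂I)·(I/Q) = 0.00248851 × (32700/166.348) = 0.49.

0.49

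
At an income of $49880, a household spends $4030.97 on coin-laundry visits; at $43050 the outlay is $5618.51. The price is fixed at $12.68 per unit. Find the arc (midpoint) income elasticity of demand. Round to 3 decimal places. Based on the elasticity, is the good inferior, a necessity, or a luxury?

-2.238 (inferior good)

With a constant price, Q₁ = 4030.97/12.68 = 317.900 and Q₂ = 5618.51/12.68 = 443.100 (equivalently, work directly with expenditure since P cancels).
Midpoint %ΔQ = (5618.51 − 4030.97)/4824.74 = 0.32904; midpoint %ΔI = (43050 − 49880)/46465 = -0.14699.
η = 0.32904 / -0.14699 = -2.238.
η < 0 ⇒ inferior good.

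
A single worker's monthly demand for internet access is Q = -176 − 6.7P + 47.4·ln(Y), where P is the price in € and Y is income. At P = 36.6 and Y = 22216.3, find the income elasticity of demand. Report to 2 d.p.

At P = 36.6, Y = 22216.3: Q = 53.187.
Holding P constant, ∂Q/∂Y = 47.4/Y = 0.00213357.
η_Y = (∂Q/∂Y)·(Y/Q) = 0.00213357 × (22216.3/53.187) = 0.89.

0.89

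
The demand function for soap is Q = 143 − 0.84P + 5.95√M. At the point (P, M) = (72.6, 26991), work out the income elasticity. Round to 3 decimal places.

At P = 72.6, M = 26991: Q = 1059.538.
Holding P constant, ∂Q/∂M = 5.95/(2√M) = 0.0181083.
η_M = (∂Q/∂M)·(M/Q) = 0.0181083 × (26991/1059.538) = 0.461.

0.461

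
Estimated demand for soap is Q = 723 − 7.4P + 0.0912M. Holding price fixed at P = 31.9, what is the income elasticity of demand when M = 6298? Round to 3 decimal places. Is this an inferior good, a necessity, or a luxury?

0.541 (necessity)

At P = 31.9, M = 6298: Q = 1061.318.
Holding P constant, ∂Q/∂M = 0.0912.
η_M = (∂Q/∂M)·(M/Q) = 0.0912 × (6298/1061.318) = 0.541.
Since 0 < η < 1, this is a necessity.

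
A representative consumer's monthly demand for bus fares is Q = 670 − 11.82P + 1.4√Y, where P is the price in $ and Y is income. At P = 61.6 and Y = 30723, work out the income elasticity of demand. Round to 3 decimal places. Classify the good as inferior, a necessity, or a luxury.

0.655 (necessity)

At P = 61.6, Y = 30723: Q = 187.280.
Holding P constant, ∂Q/∂Y = 1.4/(2√Y) = 0.00399362.
η_Y = (∂Q/∂Y)·(Y/Q) = 0.00399362 × (30723/187.280) = 0.655.
Since 0 < η < 1, this is a necessity.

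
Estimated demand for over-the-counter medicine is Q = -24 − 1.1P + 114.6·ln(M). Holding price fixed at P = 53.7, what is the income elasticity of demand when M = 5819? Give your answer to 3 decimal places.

At P = 53.7, M = 5819: Q = 910.384.
Holding P constant, ∂Q/∂M = 114.6/M = 0.0196941.
η_M = (∂Q/∂M)·(M/Q) = 0.0196941 × (5819/910.384) = 0.126.

0.126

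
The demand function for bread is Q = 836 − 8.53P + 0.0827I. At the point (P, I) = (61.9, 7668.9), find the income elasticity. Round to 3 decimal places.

At P = 61.9, I = 7668.9: Q = 942.211.
Holding P constant, ∂Q/∂I = 0.0827.
η_I = (∂Q/∂I)·(I/Q) = 0.0827 × (7668.9/942.211) = 0.673.

0.673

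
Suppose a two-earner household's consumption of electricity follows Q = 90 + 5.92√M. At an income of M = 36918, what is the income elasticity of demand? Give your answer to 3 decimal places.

0.463

At M = 36918: Q = 1227.472.
dQ/dM = 5.92/(2√M) = 0.0154054 at this income.
η = (dQ/dM)·(M/Q) = 0.0154054 × (36918/1227.472) = 0.463.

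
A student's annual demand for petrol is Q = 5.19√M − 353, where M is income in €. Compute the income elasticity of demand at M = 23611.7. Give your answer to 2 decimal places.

At M = 23611.7: Q = 444.501.
dQ/dM = 5.19/(2√M) = 0.0168878 at this income.
η = (dQ/dM)·(M/Q) = 0.0168878 × (23611.7/444.501) = 0.90.

0.90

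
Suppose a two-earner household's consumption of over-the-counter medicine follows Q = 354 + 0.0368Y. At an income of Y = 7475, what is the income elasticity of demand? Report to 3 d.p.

At Y = 7475: Q = 629.080.
dQ/dY = 0.0368.
η = (dQ/dY)·(Y/Q) = 0.0368 × (7475/629.080) = 0.437.

0.437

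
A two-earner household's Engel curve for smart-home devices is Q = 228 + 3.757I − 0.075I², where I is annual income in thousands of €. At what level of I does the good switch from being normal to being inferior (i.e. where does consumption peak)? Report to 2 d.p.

25.05

dQ/dI = 3.757 − 0.15I.
The good is inferior where dQ/dI < 0. Setting dQ/dI = 0 gives I = 3.757 / 0.15 = 25.05.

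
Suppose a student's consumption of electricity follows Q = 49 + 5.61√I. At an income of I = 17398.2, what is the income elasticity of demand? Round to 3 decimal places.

At I = 17398.2: Q = 788.972.
dQ/dI = 5.61/(2√I) = 0.0212658 at this income.
η = (dQ/dI)·(I/Q) = 0.0212658 × (17398.2/788.972) = 0.469.

0.469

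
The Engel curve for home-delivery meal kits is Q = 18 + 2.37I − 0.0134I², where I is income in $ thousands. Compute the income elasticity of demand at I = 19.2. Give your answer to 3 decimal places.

At I = 19.2: Q = 58.5642.
dQ/dI = 2.37 − 0.0268I = 1.85544.
η = (dQ/dI)·(I/Q) = 1.85544 × (19.2/58.5642) = 0.608.

0.608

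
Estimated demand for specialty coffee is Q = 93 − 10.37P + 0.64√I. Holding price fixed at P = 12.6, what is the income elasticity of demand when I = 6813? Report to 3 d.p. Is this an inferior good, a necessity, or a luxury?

1.742 (luxury)

At P = 12.6, I = 6813: Q = 15.164.
Holding P constant, ∂Q/∂I = 0.64/(2√I) = 0.00387687.
η_I = (∂Q/∂I)·(I/Q) = 0.00387687 × (6813/15.164) = 1.742.
Since η > 1, this is a luxury.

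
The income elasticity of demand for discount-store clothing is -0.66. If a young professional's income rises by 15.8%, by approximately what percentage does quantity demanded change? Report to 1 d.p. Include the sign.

-10.4%

%ΔQ ≈ η × %ΔI = -0.66 × 15.8% = -10.4%.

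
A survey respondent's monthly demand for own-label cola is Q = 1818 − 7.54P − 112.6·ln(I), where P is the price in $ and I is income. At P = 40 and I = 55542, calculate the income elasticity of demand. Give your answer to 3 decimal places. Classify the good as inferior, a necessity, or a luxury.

At P = 40, I = 55542: Q = 286.257.
Holding P constant, ∂Q/∂I = -112.6/I = -0.00202729.
η_I = (∂Q/∂I)·(I/Q) = -0.00202729 × (55542/286.257) = -0.393.
Since η < 0, this is an inferior good.

-0.393 (inferior good)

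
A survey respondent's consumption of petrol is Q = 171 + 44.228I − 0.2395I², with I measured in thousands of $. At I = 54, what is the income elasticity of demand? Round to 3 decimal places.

At I = 54: Q = 1860.9300.
dQ/dI = 44.228 − 0.479I = 18.36200.
η = (dQ/dI)·(I/Q) = 18.36200 × (54/1860.9300) = 0.533.

0.533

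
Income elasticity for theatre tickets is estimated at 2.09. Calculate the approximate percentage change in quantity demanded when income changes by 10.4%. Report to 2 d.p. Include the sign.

%ΔQ ≈ η × %ΔI = 2.09 × 10.4% = 21.74%.

21.74%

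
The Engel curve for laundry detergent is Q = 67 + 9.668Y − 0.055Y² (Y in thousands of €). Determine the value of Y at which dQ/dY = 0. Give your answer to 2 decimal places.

dQ/dY = 9.668 − 0.11Y.
The good is inferior where dQ/dY < 0. Setting dQ/dY = 0 gives Y = 9.668 / 0.11 = 87.89.

87.89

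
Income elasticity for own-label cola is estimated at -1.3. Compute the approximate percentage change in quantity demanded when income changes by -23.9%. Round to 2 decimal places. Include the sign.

31.07%

%ΔQ ≈ η × %ΔI = -1.3 × (-23.9%) = 31.07%.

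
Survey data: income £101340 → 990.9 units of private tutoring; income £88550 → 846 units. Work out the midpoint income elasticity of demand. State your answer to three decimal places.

ΔQ = 846 − 990.9 = -144.9; midpoint Q̄ = (990.9 + 846)/2 = 918.45.
ΔI = 88550 − 101340 = -12790; midpoint Ī = (101340 + 88550)/2 = 94945.
η = (ΔQ/Q̄) ÷ (ΔI/Ī) = (-144.9/918.45) ÷ (-12790/94945) = 1.171.

1.171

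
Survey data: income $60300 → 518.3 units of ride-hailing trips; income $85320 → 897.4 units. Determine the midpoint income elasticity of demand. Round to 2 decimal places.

1.56

ΔQ = 897.4 − 518.3 = 379.1; midpoint Q̄ = (518.3 + 897.4)/2 = 707.85.
ΔI = 85320 − 60300 = 25020; midpoint Ī = (60300 + 85320)/2 = 72810.
η = (ΔQ/Q̄) ÷ (ΔI/Ī) = (379.1/707.85) ÷ (25020/72810) = 1.56.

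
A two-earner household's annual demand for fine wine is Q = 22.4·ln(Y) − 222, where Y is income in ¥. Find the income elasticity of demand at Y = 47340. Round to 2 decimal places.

At Y = 47340: Q = 19.138.
dQ/dY = 22.4/Y = 0.000473173 at this income.
η = (dQ/dY)·(Y/Q) = 0.000473173 × (47340/19.138) = 1.17.

1.17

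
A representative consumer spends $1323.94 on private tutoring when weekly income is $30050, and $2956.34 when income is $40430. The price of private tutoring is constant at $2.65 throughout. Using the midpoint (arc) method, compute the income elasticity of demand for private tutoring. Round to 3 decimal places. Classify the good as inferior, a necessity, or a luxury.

2.590 (luxury)

With a constant price, Q₁ = 1323.94/2.65 = 499.600 and Q₂ = 2956.34/2.65 = 1115.600 (equivalently, work directly with expenditure since P cancels).
Midpoint %ΔQ = (2956.34 − 1323.94)/2140.14 = 0.76275; midpoint %ΔI = (40430 − 30050)/35240 = 0.29455.
η = 0.76275 / 0.29455 = 2.590.
η > 1 ⇒ luxury.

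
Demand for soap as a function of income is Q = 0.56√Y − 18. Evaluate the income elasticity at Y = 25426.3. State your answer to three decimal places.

0.626

At Y = 25426.3: Q = 71.296.
dQ/dY = 0.56/(2√Y) = 0.00175597 at this income.
η = (dQ/dY)·(Y/Q) = 0.00175597 × (25426.3/71.296) = 0.626.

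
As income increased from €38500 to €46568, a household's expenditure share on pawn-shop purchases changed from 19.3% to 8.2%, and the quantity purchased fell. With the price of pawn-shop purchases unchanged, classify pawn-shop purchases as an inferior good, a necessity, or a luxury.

inferior good

Quantity demanded falls as income rises, so η < 0.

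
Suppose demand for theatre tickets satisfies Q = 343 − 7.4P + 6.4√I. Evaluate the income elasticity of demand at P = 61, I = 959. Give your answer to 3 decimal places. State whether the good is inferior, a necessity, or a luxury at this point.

1.104 (luxury)

At P = 61, I = 959: Q = 89.793.
Holding P constant, ∂Q/∂I = 6.4/(2√I) = 0.103333.
η_I = (∂Q/∂I)·(I/Q) = 0.103333 × (959/89.793) = 1.104.
Since η > 1, this is a luxury.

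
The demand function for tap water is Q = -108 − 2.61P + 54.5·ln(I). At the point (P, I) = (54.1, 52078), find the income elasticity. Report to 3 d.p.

At P = 54.1, I = 52078: Q = 342.696.
Holding P constant, ∂Q/∂I = 54.5/I = 0.00104651.
η_I = (∂Q/∂I)·(I/Q) = 0.00104651 × (52078/342.696) = 0.159.

0.159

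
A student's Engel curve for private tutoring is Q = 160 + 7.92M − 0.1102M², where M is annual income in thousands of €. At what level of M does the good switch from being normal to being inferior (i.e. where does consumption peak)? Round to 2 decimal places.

dQ/dM = 7.92 − 0.2204M.
The good is inferior where dQ/dM < 0. Setting dQ/dM = 0 gives M = 7.92 / 0.2204 = 35.93.

35.93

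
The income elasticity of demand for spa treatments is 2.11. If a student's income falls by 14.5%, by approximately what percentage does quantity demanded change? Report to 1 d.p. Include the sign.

%ΔQ ≈ η × %ΔI = 2.11 × (-14.5%) = -30.6%.

-30.6%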